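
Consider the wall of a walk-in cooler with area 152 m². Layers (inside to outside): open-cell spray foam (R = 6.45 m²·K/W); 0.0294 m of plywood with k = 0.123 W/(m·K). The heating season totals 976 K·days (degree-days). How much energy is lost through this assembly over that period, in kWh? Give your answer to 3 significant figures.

0.0294/0.123 = 0.239
R_total = 6.45 + 0.239 = 6.689 m²·K/W
E = A × HDD × 24 / R / 1000 = 152 × 976 × 24 / 6.689 / 1000 = 532.3 kWh

532 kWh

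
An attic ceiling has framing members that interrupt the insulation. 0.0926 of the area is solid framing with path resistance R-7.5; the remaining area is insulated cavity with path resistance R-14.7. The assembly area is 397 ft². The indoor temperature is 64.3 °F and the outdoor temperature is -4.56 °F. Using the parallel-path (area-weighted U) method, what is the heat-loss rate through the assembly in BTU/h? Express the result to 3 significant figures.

U_eff = 0.9074/14.7 + 0.0926/7.5 = 0.06173 + 0.01235 = 0.07407
R_eff = 1/U_eff = 13.5 ft²·°F·h/BTU
Q = 397 × (64.3 − (-4.56)) / 13.5 = 2025 BTU/h

2030 BTU/h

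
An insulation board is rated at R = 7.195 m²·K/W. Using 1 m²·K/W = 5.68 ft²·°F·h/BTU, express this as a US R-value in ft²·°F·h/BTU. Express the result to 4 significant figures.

40.87 ft²·°F·h/BTU

R_US = 7.195 × 5.68 = 40.868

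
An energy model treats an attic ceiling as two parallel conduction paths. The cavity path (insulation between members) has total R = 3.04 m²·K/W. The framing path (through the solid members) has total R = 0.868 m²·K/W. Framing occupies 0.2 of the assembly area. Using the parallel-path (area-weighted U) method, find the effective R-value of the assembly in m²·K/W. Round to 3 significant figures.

2.03 m²·K/W

U_eff = 0.8/3.04 + 0.2/0.868 = 0.2632 + 0.2304 = 0.4936
R_eff = 1/U_eff = 2.026 m²·K/W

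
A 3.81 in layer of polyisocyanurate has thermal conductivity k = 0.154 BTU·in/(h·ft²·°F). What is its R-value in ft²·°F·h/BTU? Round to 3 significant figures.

R = L/k = 3.81/0.154 = 24.74 ft²·°F·h/BTU

24.7 ft²·°F·h/BTU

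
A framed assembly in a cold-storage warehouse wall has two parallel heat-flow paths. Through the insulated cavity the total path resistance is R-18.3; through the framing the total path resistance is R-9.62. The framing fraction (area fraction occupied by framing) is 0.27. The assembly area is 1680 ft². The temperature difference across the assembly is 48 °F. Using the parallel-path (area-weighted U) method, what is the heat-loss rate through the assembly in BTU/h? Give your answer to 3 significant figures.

5480 BTU/h

U_eff = 0.73/18.3 + 0.27/9.62 = 0.03989 + 0.02807 = 0.06796
R_eff = 1/U_eff = 14.72 ft²·°F·h/BTU
Q = 1680 × 48 / 14.72 = 5480 BTU/h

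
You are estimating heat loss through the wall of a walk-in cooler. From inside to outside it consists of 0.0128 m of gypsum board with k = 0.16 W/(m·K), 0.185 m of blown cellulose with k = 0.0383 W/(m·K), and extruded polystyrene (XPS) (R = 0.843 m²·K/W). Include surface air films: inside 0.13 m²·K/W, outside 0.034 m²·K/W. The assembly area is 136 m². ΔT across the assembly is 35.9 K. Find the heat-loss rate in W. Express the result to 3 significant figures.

825 W

0.0128/0.16 = 0.08
0.185/0.0383 = 4.83
R_total = 0.13 + 0.08 + 4.83 + 0.843 + 0.034 = 5.917 m²·K/W
Q = A·ΔT/R = 136 × 35.9 / 5.917 = 825.1 W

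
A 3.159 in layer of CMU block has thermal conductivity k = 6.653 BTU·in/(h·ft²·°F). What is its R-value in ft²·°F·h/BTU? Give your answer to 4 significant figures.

R = L/k = 3.159/6.653 = 0.47482 ft²·°F·h/BTU

0.4748 ft²·°F·h/BTU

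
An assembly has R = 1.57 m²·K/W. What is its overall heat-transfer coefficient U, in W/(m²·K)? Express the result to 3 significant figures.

0.637 W/(m²·K)

U = 1/R = 1/1.57 = 0.6369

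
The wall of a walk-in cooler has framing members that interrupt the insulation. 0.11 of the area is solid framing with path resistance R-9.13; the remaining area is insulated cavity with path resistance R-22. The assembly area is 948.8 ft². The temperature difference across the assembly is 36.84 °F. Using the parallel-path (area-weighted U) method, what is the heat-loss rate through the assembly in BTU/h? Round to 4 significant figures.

1835 BTU/h

U_eff = 0.89/22 + 0.11/9.13 = 0.040455 + 0.012048 = 0.052503
R_eff = 1/U_eff = 19.047 ft²·°F·h/BTU
Q = 948.8 × 36.84 / 19.047 = 1835.2 BTU/h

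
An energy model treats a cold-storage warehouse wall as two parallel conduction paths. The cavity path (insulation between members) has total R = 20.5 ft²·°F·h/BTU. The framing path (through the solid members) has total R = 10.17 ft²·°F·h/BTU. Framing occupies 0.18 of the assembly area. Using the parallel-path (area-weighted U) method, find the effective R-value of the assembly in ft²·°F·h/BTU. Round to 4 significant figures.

U_eff = 0.82/20.5 + 0.18/10.17 = 0.04 + 0.017699 = 0.057699
R_eff = 1/U_eff = 17.331 ft²·°F·h/BTU

17.33 ft²·°F·h/BTU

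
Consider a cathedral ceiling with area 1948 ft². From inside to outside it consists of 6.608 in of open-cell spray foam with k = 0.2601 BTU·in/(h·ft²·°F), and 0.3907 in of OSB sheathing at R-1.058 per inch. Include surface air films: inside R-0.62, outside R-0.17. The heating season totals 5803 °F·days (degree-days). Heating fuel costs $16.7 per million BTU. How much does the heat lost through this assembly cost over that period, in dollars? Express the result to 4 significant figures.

170.3 dollars

6.608/0.2601 = 25.406
0.3907 × 1.058 = 0.41336
R_total = 0.62 + 25.406 + 0.41336 + 0.17 = 26.609 ft²·°F·h/BTU
E = A × HDD × 24 / R = 1948 × 5803 × 24 / 26.609 = 10196000 BTU
Cost = 10196000/10⁶ × 16.7 = $170.27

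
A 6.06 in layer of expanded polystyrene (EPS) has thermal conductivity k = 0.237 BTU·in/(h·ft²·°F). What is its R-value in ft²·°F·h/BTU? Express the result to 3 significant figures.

R = L/k = 6.06/0.237 = 25.57 ft²·°F·h/BTU

25.6 ft²·°F·h/BTU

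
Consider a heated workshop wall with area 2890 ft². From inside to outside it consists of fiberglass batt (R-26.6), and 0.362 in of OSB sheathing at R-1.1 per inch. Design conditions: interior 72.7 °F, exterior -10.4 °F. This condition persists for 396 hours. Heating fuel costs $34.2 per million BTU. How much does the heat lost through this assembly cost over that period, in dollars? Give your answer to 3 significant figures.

120 dollars

0.362 × 1.1 = 0.3982
R_total = 26.6 + 0.3982 = 27 ft²·°F·h/BTU
Q = 2890 × (72.7 − (-10.4)) / 27 = 8895 BTU/h
E = 8895 × 396 = 3523000 BTU
Cost = 3523000/10⁶ × 34.2 = $120.5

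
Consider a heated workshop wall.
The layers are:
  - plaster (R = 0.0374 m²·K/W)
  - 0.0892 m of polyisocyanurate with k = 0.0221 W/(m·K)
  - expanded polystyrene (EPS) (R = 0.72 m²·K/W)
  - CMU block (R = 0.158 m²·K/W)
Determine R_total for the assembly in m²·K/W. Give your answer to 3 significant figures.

4.95 m²·K/W

0.0892/0.0221 = 4.036
R_total = 0.0374 + 4.036 + 0.72 + 0.158 = 4.952 m²·K/W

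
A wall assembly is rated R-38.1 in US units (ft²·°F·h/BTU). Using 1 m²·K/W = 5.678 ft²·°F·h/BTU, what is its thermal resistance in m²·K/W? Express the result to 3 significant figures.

6.71 m²·K/W

R_SI = 38.1/5.678 = 6.71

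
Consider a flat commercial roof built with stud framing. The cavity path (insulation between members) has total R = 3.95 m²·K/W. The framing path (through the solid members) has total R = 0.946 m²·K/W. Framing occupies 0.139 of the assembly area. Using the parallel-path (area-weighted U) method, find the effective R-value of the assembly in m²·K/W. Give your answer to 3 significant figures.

2.74 m²·K/W

U_eff = 0.861/3.95 + 0.139/0.946 = 0.218 + 0.1469 = 0.3649
R_eff = 1/U_eff = 2.74 m²·K/W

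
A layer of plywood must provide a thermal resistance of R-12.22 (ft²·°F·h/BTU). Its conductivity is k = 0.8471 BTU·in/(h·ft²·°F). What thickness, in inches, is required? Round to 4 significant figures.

L = R × k = 12.22 × 0.8471 = 10.352 in

10.35 in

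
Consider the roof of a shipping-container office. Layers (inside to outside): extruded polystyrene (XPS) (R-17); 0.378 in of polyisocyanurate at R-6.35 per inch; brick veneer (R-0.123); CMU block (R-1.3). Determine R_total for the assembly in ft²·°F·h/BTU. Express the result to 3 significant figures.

20.8 ft²·°F·h/BTU

0.378 × 6.35 = 2.4
R_total = 17 + 2.4 + 0.123 + 1.3 = 20.82 ft²·°F·h/BTU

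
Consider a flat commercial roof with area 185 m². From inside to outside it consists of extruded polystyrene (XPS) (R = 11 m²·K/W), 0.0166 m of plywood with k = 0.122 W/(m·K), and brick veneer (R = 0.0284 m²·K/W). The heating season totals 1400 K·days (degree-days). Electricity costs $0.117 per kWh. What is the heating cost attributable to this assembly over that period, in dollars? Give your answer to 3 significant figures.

0.0166/0.122 = 0.1361
R_total = 11 + 0.1361 + 0.0284 = 11.16 m²·K/W
E = A × HDD × 24 / R / 1000 = 185 × 1400 × 24 / 11.16 / 1000 = 556.8 kWh
Cost = 556.8 × 0.117 = $65.14

65.1 dollars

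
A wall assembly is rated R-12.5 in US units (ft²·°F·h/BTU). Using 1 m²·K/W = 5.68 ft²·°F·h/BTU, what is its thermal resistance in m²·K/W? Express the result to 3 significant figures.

R_SI = 12.5/5.68 = 2.201

2.20 m²·K/W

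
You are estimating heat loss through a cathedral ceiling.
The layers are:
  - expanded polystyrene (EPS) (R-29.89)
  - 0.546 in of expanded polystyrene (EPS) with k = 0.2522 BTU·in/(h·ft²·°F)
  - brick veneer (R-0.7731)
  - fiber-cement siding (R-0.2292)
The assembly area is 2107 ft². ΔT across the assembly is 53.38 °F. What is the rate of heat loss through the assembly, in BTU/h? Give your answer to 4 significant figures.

3402 BTU/h

0.546/0.2522 = 2.1649
R_total = 29.89 + 2.1649 + 0.7731 + 0.2292 = 33.057 ft²·°F·h/BTU
Q = A·ΔT/R = 2107 × 53.38 / 33.057 = 3402.3 BTU/h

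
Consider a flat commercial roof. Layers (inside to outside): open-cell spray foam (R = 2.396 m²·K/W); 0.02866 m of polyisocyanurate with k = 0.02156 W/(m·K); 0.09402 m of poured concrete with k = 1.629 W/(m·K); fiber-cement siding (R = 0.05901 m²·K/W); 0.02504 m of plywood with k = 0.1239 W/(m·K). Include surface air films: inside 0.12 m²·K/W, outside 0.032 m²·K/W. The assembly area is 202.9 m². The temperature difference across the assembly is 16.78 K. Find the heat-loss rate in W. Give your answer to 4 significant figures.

811.4 W

0.02866/0.02156 = 1.3293
0.09402/1.629 = 0.057716
0.02504/0.1239 = 0.2021
R_total = 0.12 + 2.396 + 1.3293 + 0.057716 + 0.05901 + 0.2021 + 0.032 = 4.1961 m²·K/W
Q = A·ΔT/R = 202.9 × 16.78 / 4.1961 = 811.38 W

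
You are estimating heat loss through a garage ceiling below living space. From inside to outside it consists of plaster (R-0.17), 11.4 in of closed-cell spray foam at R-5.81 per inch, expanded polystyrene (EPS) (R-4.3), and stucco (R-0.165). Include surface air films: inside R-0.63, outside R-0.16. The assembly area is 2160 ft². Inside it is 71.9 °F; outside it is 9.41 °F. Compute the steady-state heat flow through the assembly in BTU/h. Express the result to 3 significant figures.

1880 BTU/h

11.4 × 5.81 = 66.23
R_total = 0.63 + 0.17 + 66.23 + 4.3 + 0.165 + 0.16 = 71.66 ft²·°F·h/BTU
Q = A·ΔT/R = 2160 × (71.9 − 9.41) / 71.66 = 1884 BTU/h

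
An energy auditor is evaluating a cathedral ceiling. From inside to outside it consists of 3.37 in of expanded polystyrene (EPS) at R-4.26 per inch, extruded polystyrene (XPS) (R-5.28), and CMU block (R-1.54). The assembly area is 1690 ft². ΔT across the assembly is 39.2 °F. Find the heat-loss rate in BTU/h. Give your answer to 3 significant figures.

3130 BTU/h

3.37 × 4.26 = 14.36
R_total = 14.36 + 5.28 + 1.54 = 21.18 ft²·°F·h/BTU
Q = A·ΔT/R = 1690 × 39.2 / 21.18 = 3128 BTU/h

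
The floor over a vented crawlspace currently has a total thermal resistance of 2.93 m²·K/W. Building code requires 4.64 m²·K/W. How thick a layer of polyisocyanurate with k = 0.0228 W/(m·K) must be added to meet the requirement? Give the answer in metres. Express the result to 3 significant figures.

ΔR = 4.64 − 2.93 = 1.71 m²·K/W
L = ΔR × k = 1.71 × 0.0228 = 0.03899 m

0.0390 m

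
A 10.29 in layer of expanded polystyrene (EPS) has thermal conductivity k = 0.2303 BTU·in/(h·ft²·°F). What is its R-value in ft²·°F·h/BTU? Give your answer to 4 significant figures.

44.68 ft²·°F·h/BTU

R = L/k = 10.29/0.2303 = 44.681 ft²·°F·h/BTU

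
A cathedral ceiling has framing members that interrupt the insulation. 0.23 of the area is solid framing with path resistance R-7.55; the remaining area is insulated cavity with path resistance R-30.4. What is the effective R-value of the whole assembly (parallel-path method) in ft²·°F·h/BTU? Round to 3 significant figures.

17.9 ft²·°F·h/BTU

U_eff = 0.77/30.4 + 0.23/7.55 = 0.02533 + 0.03046 = 0.05579
R_eff = 1/U_eff = 17.92 ft²·°F·h/BTU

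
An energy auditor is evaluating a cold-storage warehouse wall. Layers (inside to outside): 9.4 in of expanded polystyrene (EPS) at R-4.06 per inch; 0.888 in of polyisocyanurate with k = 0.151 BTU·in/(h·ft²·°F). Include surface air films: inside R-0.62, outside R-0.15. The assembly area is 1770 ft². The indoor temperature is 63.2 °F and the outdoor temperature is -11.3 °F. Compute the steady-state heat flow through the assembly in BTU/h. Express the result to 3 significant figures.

9.4 × 4.06 = 38.16
0.888/0.151 = 5.881
R_total = 0.62 + 38.16 + 5.881 + 0.15 = 44.81 ft²·°F·h/BTU
Q = A·ΔT/R = 1770 × (63.2 − (-11.3)) / 44.81 = 2942 BTU/h

2940 BTU/h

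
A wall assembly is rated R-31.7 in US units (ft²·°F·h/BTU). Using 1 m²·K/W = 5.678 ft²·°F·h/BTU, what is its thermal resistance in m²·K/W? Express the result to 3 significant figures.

5.58 m²·K/W

R_SI = 31.7/5.678 = 5.583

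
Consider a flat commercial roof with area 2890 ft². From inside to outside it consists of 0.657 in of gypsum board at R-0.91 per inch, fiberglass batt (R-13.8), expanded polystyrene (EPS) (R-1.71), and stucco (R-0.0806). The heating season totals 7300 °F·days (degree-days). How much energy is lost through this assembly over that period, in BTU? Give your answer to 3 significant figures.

0.657 × 0.91 = 0.5979
R_total = 0.5979 + 13.8 + 1.71 + 0.0806 = 16.19 ft²·°F·h/BTU
E = A × HDD × 24 / R = 2890 × 7300 × 24 / 16.19 = 31280000 BTU

31300000 BTU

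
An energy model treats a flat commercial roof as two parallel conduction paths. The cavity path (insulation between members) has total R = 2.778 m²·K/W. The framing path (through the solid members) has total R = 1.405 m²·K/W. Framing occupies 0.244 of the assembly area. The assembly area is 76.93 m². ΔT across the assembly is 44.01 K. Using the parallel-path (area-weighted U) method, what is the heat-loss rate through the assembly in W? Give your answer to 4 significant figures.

U_eff = 0.756/2.778 + 0.244/1.405 = 0.27214 + 0.17367 = 0.4458
R_eff = 1/U_eff = 2.2431 m²·K/W
Q = 76.93 × 44.01 / 2.2431 = 1509.4 W

1509 W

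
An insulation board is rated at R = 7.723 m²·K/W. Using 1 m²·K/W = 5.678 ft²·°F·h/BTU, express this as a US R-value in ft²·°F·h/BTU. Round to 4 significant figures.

43.85 ft²·°F·h/BTU

R_US = 7.723 × 5.678 = 43.851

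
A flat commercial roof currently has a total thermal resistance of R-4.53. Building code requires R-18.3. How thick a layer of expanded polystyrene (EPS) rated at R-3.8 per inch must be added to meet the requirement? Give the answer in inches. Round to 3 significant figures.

ΔR = 18.3 − 4.53 = 13.77 ft²·°F·h/BTU
L = ΔR / (R/in) = 13.77/3.8 = 3.624 in

3.62 in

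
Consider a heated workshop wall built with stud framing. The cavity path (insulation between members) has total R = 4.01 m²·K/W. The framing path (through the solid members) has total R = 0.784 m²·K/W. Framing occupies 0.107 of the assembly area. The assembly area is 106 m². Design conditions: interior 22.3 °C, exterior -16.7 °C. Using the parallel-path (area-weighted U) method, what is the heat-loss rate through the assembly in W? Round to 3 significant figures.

1480 W

U_eff = 0.893/4.01 + 0.107/0.784 = 0.2227 + 0.1365 = 0.3592
R_eff = 1/U_eff = 2.784 m²·K/W
Q = 106 × (22.3 − (-16.7)) / 2.784 = 1485 W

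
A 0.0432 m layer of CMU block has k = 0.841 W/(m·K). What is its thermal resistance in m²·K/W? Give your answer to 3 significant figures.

0.0514 m²·K/W

R = L/k = 0.0432/0.841 = 0.05137 m²·K/W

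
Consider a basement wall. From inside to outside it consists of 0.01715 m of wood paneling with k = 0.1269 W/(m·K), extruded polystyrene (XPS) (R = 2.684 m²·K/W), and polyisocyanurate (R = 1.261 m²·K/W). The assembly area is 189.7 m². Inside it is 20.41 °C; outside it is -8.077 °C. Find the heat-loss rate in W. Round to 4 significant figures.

1324 W

0.01715/0.1269 = 0.13515
R_total = 0.13515 + 2.684 + 1.261 = 4.0801 m²·K/W
Q = A·ΔT/R = 189.7 × (20.41 − (-8.077)) / 4.0801 = 1324.5 W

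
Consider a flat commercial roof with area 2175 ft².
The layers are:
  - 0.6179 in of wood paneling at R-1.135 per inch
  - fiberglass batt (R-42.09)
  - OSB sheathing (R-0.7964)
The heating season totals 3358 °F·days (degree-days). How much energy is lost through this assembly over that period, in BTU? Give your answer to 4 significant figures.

4021000 BTU

0.6179 × 1.135 = 0.70132
R_total = 0.70132 + 42.09 + 0.7964 = 43.588 ft²·°F·h/BTU
E = A × HDD × 24 / R = 2175 × 3358 × 24 / 43.588 = 4021500 BTU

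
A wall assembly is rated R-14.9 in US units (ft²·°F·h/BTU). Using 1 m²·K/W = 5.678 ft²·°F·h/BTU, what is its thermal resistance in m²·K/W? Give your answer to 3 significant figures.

2.62 m²·K/W

R_SI = 14.9/5.678 = 2.624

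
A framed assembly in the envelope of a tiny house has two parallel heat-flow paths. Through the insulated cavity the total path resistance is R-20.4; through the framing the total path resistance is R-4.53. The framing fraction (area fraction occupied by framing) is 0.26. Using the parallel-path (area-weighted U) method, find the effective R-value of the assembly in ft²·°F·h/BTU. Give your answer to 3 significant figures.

U_eff = 0.74/20.4 + 0.26/4.53 = 0.03627 + 0.0574 = 0.09367
R_eff = 1/U_eff = 10.68 ft²·°F·h/BTU

10.7 ft²·°F·h/BTU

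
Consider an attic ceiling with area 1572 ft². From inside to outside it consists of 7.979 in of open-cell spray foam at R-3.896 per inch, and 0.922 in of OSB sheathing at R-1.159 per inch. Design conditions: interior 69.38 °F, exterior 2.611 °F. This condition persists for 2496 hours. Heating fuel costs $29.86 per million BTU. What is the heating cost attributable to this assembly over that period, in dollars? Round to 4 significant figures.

7.979 × 3.896 = 31.086
0.922 × 1.159 = 1.0686
R_total = 31.086 + 1.0686 = 32.155 ft²·°F·h/BTU
Q = 1572 × (69.38 − 2.611) / 32.155 = 3264.2 BTU/h
E = 3264.2 × 2496 = 8147500 BTU
Cost = 8147500/10⁶ × 29.86 = $243.29

243.3 dollars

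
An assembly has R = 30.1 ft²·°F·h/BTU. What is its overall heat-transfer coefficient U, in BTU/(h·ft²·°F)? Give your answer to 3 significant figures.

0.0332 BTU/(h·ft²·°F)

U = 1/R = 1/30.1 = 0.03322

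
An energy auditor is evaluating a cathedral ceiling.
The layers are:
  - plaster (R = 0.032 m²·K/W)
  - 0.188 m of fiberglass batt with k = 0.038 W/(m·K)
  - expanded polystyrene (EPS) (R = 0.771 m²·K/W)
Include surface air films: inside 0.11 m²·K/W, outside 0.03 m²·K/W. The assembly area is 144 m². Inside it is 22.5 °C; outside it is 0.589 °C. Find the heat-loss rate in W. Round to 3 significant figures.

536 W

0.188/0.038 = 4.947
R_total = 0.11 + 0.032 + 4.947 + 0.771 + 0.03 = 5.89 m²·K/W
Q = A·ΔT/R = 144 × (22.5 − 0.589) / 5.89 = 535.7 W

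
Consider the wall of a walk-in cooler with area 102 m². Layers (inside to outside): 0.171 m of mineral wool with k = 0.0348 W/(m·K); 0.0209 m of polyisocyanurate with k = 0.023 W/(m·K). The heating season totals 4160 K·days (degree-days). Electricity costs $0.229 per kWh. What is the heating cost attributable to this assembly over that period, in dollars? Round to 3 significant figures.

0.171/0.0348 = 4.914
0.0209/0.023 = 0.9087
R_total = 4.914 + 0.9087 = 5.822 m²·K/W
E = A × HDD × 24 / R / 1000 = 102 × 4160 × 24 / 5.822 / 1000 = 1749 kWh
Cost = 1749 × 0.229 = $400.5

401 dollars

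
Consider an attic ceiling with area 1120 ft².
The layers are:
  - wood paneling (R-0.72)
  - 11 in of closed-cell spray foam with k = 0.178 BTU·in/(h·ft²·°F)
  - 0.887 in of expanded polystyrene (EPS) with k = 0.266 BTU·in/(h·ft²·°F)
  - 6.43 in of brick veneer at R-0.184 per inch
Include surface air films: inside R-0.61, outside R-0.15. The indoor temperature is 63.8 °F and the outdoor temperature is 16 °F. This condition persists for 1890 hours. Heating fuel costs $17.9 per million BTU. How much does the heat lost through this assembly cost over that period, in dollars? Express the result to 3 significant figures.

11/0.178 = 61.8
0.887/0.266 = 3.335
6.43 × 0.184 = 1.183
R_total = 0.61 + 0.72 + 61.8 + 3.335 + 1.183 + 0.15 = 67.8 ft²·°F·h/BTU
Q = 1120 × (63.8 − 16) / 67.8 = 789.7 BTU/h
E = 789.7 × 1890 = 1492000 BTU
Cost = 1492000/10⁶ × 17.9 = $26.72

26.7 dollars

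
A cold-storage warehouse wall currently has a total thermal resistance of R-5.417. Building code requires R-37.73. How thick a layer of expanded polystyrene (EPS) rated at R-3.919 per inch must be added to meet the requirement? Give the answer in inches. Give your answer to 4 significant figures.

8.245 in

ΔR = 37.73 − 5.417 = 32.313 ft²·°F·h/BTU
L = ΔR / (R/in) = 32.313/3.919 = 8.2452 in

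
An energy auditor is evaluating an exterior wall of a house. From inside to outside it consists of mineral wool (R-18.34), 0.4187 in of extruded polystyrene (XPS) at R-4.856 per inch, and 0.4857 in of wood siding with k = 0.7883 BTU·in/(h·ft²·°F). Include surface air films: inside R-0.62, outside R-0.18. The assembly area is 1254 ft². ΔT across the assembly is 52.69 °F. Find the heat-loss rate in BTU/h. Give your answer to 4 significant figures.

3032 BTU/h

0.4187 × 4.856 = 2.0332
0.4857/0.7883 = 0.61614
R_total = 0.62 + 18.34 + 2.0332 + 0.61614 + 0.18 = 21.789 ft²·°F·h/BTU
Q = A·ΔT/R = 1254 × 52.69 / 21.789 = 3032.4 BTU/h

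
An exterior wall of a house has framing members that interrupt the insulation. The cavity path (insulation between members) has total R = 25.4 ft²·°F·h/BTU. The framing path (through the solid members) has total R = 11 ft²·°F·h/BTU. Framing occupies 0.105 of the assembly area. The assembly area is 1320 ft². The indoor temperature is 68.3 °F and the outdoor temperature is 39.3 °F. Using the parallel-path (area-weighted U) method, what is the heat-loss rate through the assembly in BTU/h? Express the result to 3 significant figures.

U_eff = 0.895/25.4 + 0.105/11 = 0.03524 + 0.009545 = 0.04478
R_eff = 1/U_eff = 22.33 ft²·°F·h/BTU
Q = 1320 × (68.3 − 39.3) / 22.33 = 1714 BTU/h

1710 BTU/h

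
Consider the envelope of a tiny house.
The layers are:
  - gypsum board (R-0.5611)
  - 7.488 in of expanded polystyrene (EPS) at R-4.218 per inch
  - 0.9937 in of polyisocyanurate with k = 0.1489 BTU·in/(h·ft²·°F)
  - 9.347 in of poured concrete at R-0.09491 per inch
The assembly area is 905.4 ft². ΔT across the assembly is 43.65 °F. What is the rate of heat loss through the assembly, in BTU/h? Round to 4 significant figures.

995.3 BTU/h

7.488 × 4.218 = 31.584
0.9937/0.1489 = 6.6736
9.347 × 0.09491 = 0.88712
R_total = 0.5611 + 31.584 + 6.6736 + 0.88712 = 39.706 ft²·°F·h/BTU
Q = A·ΔT/R = 905.4 × 43.65 / 39.706 = 995.33 BTU/h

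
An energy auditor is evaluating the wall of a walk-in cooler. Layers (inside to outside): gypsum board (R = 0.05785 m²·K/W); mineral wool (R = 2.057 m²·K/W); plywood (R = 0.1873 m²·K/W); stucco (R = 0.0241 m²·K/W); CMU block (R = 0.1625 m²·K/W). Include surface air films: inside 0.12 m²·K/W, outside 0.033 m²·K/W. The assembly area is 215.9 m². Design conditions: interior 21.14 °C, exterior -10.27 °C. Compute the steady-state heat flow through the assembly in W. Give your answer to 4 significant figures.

R_total = 0.12 + 0.05785 + 2.057 + 0.1873 + 0.0241 + 0.1625 + 0.033 = 2.6418 m²·K/W
Q = A·ΔT/R = 215.9 × (21.14 − (-10.27)) / 2.6418 = 2567 W

2567 W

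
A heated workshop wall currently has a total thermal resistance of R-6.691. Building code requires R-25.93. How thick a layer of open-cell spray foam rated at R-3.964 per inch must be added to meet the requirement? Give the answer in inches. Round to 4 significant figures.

4.853 in

ΔR = 25.93 − 6.691 = 19.239 ft²·°F·h/BTU
L = ΔR / (R/in) = 19.239/3.964 = 4.8534 in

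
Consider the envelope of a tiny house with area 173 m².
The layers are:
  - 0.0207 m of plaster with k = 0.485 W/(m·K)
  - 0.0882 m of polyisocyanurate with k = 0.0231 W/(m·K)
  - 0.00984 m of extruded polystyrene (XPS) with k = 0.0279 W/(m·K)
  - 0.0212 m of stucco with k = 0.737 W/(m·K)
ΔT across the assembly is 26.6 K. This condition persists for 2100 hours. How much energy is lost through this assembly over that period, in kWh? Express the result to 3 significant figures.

0.0207/0.485 = 0.04268
0.0882/0.0231 = 3.818
0.00984/0.0279 = 0.3527
0.0212/0.737 = 0.02877
R_total = 0.04268 + 3.818 + 0.3527 + 0.02877 = 4.242 m²·K/W
Q = 173 × 26.6 / 4.242 = 1085 W
E = 1085 W × 2100 h / 1000 = 2278 kWh

2280 kWh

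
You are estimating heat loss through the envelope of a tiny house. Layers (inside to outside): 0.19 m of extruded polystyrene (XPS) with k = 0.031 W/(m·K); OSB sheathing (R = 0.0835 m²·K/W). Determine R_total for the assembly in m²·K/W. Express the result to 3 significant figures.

0.19/0.031 = 6.129
R_total = 6.129 + 0.0835 = 6.213 m²·K/W

6.21 m²·K/W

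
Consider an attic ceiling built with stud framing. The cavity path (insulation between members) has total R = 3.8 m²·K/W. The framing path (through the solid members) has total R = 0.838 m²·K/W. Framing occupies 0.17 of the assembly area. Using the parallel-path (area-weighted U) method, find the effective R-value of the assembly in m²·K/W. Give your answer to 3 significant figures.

U_eff = 0.83/3.8 + 0.17/0.838 = 0.2184 + 0.2029 = 0.4213
R_eff = 1/U_eff = 2.374 m²·K/W

2.37 m²·K/W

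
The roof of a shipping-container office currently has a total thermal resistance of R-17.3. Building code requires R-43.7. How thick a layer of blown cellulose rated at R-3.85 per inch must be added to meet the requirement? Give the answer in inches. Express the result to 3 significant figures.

ΔR = 43.7 − 17.3 = 26.4 ft²·°F·h/BTU
L = ΔR / (R/in) = 26.4/3.85 = 6.857 in

6.86 in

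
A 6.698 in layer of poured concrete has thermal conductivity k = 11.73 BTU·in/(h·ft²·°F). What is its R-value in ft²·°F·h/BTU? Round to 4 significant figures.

0.5710 ft²·°F·h/BTU

R = L/k = 6.698/11.73 = 0.57101 ft²·°F·h/BTU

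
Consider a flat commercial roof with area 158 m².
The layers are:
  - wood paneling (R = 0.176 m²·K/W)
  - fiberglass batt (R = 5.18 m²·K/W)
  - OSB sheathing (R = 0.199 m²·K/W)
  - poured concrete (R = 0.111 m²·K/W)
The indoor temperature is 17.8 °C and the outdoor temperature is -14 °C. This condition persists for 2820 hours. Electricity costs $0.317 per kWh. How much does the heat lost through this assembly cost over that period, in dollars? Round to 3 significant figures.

R_total = 0.176 + 5.18 + 0.199 + 0.111 = 5.666 m²·K/W
Q = 158 × (17.8 − (-14)) / 5.666 = 886.8 W
E = 886.8 W × 2820 h / 1000 = 2501 kWh
Cost = 2501 × 0.317 = $792.7

793 dollars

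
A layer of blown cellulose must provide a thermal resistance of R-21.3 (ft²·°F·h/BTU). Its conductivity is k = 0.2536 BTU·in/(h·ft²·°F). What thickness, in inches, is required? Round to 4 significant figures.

5.402 in

L = R × k = 21.3 × 0.2536 = 5.4017 in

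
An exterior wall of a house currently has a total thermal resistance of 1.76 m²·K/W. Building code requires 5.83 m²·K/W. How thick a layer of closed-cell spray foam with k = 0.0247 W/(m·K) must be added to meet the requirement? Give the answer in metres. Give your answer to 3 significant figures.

0.101 m

ΔR = 5.83 − 1.76 = 4.07 m²·K/W
L = ΔR × k = 4.07 × 0.0247 = 0.1005 m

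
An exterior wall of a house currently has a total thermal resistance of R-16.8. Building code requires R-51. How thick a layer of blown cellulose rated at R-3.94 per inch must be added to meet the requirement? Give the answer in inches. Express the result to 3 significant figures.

8.68 in

ΔR = 51 − 16.8 = 34.2 ft²·°F·h/BTU
L = ΔR / (R/in) = 34.2/3.94 = 8.68 in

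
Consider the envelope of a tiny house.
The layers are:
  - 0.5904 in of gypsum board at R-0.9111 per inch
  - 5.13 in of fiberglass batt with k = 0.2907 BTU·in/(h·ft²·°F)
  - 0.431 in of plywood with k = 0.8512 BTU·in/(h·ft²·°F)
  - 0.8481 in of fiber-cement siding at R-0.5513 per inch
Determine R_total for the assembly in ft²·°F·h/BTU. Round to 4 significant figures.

19.16 ft²·°F·h/BTU

0.5904 × 0.9111 = 0.53791
5.13/0.2907 = 17.647
0.431/0.8512 = 0.50634
0.8481 × 0.5513 = 0.46756
R_total = 0.53791 + 17.647 + 0.50634 + 0.46756 = 19.159 ft²·°F·h/BTU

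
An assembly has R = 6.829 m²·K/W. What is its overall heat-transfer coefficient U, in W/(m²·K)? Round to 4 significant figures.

U = 1/R = 1/6.829 = 0.14643

0.1464 W/(m²·K)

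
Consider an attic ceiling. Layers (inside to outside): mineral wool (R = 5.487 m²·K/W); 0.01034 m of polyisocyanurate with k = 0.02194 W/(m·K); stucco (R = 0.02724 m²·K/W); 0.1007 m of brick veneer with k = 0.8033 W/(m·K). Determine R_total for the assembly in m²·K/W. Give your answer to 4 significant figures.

6.111 m²·K/W

0.01034/0.02194 = 0.47129
0.1007/0.8033 = 0.12536
R_total = 5.487 + 0.47129 + 0.02724 + 0.12536 = 6.1109 m²·K/W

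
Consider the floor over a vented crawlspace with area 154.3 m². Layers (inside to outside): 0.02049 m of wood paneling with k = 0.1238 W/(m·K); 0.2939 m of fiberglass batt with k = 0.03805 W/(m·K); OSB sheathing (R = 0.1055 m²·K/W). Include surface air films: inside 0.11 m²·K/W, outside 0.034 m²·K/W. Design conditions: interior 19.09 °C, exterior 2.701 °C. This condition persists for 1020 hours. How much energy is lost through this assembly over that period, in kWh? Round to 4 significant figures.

0.02049/0.1238 = 0.16551
0.2939/0.03805 = 7.724
R_total = 0.11 + 0.16551 + 7.724 + 0.1055 + 0.034 = 8.1391 m²·K/W
Q = 154.3 × (19.09 − 2.701) / 8.1391 = 310.7 W
E = 310.7 W × 1020 h / 1000 = 316.92 kWh

316.9 kWh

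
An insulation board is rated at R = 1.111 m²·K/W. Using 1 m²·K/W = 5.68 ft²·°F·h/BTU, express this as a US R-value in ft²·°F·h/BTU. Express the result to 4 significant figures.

R_US = 1.111 × 5.68 = 6.3105

6.310 ft²·°F·h/BTU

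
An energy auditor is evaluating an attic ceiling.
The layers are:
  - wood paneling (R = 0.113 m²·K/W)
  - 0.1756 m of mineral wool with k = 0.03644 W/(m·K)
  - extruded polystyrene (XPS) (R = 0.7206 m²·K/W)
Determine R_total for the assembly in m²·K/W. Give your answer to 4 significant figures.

5.652 m²·K/W

0.1756/0.03644 = 4.8189
R_total = 0.113 + 4.8189 + 0.7206 = 5.6525 m²·K/W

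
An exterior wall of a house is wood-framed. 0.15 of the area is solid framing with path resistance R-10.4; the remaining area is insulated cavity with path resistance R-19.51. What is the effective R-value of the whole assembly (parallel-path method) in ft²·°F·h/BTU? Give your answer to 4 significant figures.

U_eff = 0.85/19.51 + 0.15/10.4 = 0.043567 + 0.014423 = 0.05799
R_eff = 1/U_eff = 17.244 ft²·°F·h/BTU

17.24 ft²·°F·h/BTU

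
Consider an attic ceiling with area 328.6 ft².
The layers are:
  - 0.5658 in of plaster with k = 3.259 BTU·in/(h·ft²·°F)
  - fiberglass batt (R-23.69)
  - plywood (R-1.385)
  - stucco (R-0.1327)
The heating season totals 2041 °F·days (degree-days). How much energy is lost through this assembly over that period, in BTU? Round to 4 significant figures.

634200 BTU

0.5658/3.259 = 0.17361
R_total = 0.17361 + 23.69 + 1.385 + 0.1327 = 25.381 ft²·°F·h/BTU
E = A × HDD × 24 / R = 328.6 × 2041 × 24 / 25.381 = 634170 BTU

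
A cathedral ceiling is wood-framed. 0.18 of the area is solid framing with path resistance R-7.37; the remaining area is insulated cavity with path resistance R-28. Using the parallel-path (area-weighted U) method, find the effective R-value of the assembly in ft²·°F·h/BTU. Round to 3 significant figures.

18.6 ft²·°F·h/BTU

U_eff = 0.82/28 + 0.18/7.37 = 0.02929 + 0.02442 = 0.05371
R_eff = 1/U_eff = 18.62 ft²·°F·h/BTU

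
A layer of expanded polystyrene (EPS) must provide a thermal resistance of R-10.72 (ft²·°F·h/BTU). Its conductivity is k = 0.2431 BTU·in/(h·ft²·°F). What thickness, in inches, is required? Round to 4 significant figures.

L = R × k = 10.72 × 0.2431 = 2.606 in

2.606 in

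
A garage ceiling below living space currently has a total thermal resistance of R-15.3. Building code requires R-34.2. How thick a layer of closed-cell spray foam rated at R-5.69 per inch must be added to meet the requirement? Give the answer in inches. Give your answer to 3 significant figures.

3.32 in

ΔR = 34.2 − 15.3 = 18.9 ft²·°F·h/BTU
L = ΔR / (R/in) = 18.9/5.69 = 3.322 in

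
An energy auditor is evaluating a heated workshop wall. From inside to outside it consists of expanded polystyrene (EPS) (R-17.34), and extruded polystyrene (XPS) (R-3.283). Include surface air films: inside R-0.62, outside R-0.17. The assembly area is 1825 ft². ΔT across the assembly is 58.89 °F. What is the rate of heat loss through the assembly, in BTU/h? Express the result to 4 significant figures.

5019 BTU/h

R_total = 0.62 + 17.34 + 3.283 + 0.17 = 21.413 ft²·°F·h/BTU
Q = A·ΔT/R = 1825 × 58.89 / 21.413 = 5019.1 BTU/h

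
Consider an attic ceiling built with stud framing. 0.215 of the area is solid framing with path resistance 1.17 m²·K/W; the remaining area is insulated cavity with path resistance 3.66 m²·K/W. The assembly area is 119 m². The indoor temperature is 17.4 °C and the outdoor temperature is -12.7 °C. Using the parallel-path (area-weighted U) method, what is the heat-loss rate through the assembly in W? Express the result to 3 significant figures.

U_eff = 0.785/3.66 + 0.215/1.17 = 0.2145 + 0.1838 = 0.3982
R_eff = 1/U_eff = 2.511 m²·K/W
Q = 119 × (17.4 − (-12.7)) / 2.511 = 1426 W

1430 W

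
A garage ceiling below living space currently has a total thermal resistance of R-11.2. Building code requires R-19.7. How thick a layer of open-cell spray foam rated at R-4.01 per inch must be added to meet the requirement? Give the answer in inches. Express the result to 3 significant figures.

2.12 in

ΔR = 19.7 − 11.2 = 8.5 ft²·°F·h/BTU
L = ΔR / (R/in) = 8.5/4.01 = 2.12 in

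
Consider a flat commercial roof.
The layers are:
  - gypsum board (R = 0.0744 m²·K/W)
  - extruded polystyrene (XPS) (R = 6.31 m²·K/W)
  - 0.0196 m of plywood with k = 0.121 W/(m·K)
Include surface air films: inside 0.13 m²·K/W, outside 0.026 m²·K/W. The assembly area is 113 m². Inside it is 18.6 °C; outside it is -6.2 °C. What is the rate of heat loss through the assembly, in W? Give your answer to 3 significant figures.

0.0196/0.121 = 0.162
R_total = 0.13 + 0.0744 + 6.31 + 0.162 + 0.026 = 6.702 m²·K/W
Q = A·ΔT/R = 113 × (18.6 − (-6.2)) / 6.702 = 418.1 W

418 W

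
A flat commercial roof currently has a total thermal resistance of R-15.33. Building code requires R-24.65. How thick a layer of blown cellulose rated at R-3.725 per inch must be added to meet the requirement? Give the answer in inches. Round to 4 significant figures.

2.502 in

ΔR = 24.65 − 15.33 = 9.32 ft²·°F·h/BTU
L = ΔR / (R/in) = 9.32/3.725 = 2.502 in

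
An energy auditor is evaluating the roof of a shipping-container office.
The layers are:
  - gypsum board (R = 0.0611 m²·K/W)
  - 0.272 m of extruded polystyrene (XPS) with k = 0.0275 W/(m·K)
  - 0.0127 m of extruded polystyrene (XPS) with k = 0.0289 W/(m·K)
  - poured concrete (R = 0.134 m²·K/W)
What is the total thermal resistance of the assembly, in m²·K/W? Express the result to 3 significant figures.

10.5 m²·K/W

0.272/0.0275 = 9.891
0.0127/0.0289 = 0.4394
R_total = 0.0611 + 9.891 + 0.4394 + 0.134 = 10.53 m²·K/W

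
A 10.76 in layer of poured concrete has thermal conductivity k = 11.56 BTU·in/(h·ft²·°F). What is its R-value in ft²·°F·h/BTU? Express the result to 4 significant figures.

0.9308 ft²·°F·h/BTU

R = L/k = 10.76/11.56 = 0.9308 ft²·°F·h/BTU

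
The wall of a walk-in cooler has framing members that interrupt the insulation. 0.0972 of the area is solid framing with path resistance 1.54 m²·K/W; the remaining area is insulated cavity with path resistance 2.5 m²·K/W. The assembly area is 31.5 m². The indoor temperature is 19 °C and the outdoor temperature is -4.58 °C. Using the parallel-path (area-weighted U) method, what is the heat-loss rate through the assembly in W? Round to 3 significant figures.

U_eff = 0.9028/2.5 + 0.0972/1.54 = 0.3611 + 0.06312 = 0.4242
R_eff = 1/U_eff = 2.357 m²·K/W
Q = 31.5 × (19 − (-4.58)) / 2.357 = 315.1 W

315 W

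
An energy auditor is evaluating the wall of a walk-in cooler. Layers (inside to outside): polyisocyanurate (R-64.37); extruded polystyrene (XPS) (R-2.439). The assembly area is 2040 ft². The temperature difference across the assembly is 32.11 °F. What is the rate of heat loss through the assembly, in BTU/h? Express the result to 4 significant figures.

R_total = 64.37 + 2.439 = 66.809 ft²·°F·h/BTU
Q = A·ΔT/R = 2040 × 32.11 / 66.809 = 980.47 BTU/h

980.5 BTU/h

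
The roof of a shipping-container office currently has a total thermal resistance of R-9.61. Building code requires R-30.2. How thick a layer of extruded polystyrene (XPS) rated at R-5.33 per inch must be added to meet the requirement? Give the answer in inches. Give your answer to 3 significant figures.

3.86 in

ΔR = 30.2 − 9.61 = 20.59 ft²·°F·h/BTU
L = ΔR / (R/in) = 20.59/5.33 = 3.863 in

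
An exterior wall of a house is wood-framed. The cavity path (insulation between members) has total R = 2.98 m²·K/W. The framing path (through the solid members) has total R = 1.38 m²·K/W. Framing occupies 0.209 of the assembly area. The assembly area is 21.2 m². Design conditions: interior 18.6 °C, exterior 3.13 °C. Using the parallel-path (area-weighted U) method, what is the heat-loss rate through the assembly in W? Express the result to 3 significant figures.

U_eff = 0.791/2.98 + 0.209/1.38 = 0.2654 + 0.1514 = 0.4169
R_eff = 1/U_eff = 2.399 m²·K/W
Q = 21.2 × (18.6 − 3.13) / 2.399 = 136.7 W

137 W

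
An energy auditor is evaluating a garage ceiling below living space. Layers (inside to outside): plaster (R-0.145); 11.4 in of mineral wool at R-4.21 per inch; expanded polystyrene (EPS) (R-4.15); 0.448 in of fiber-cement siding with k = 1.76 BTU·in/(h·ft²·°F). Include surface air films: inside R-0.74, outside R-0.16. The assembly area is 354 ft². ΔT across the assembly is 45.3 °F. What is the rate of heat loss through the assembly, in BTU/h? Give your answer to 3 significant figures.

11.4 × 4.21 = 47.99
0.448/1.76 = 0.2545
R_total = 0.74 + 0.145 + 47.99 + 4.15 + 0.2545 + 0.16 = 53.44 ft²·°F·h/BTU
Q = A·ΔT/R = 354 × 45.3 / 53.44 = 300.1 BTU/h

300 BTU/h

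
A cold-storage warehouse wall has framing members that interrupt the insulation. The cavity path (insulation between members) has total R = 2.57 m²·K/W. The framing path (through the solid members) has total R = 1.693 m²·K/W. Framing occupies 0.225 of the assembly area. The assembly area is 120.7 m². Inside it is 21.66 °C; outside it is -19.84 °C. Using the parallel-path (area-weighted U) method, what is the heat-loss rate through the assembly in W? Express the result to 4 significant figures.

U_eff = 0.775/2.57 + 0.225/1.693 = 0.30156 + 0.1329 = 0.43446
R_eff = 1/U_eff = 2.3017 m²·K/W
Q = 120.7 × (21.66 − (-19.84)) / 2.3017 = 2176.2 W

2176 W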